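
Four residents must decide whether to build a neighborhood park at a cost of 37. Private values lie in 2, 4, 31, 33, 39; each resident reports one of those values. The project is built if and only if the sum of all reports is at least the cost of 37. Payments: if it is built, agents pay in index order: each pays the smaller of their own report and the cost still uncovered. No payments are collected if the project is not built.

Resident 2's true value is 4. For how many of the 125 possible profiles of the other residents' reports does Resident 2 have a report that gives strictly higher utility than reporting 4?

92

Others report (2, 2, 31): truth gives 0; report 2 gives 2 > 0. Violating.
Others report (2, 2, 33): truth gives 0; report 2 gives 2 > 0. Violating.
Others report (2, 2, 39): truth gives 0; report 2 gives 2 > 0. Violating.
Others report (2, 4, 31): truth gives 0; report 2 gives 2 > 0. Violating.
Others report (2, 2, 2): truth gives 0; no alternative beats it.
Others report (2, 2, 4): truth gives 0; no alternative beats it.
(Checking all 125 profiles: 92 have a profitable deviation, 33 do not.)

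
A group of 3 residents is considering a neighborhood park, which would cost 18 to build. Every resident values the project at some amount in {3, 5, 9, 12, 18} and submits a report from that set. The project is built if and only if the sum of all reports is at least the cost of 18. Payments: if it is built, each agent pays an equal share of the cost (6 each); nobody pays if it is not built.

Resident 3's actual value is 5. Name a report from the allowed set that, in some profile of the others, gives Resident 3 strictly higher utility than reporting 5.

Suppose Resident 1 reports 5 and Resident 2 reports 9.
Report 5: project built, pays 6, utility 5 - 6 = -1.
Report 3: project not built, utility 0.
So reporting 3 beats truth here (0 > -1).

3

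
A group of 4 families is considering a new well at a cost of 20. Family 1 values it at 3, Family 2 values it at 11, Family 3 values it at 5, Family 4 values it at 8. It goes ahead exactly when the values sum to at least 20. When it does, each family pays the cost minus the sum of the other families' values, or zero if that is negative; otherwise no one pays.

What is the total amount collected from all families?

Total value 27 ≥ cost 20, so it is built.
Family 1: others sum to 24; max(0, 20 - 24) = 0.
Family 2: others sum to 16; max(0, 20 - 16) = 4.
Family 3: others sum to 22; max(0, 20 - 22) = 0.
Family 4: others sum to 19; max(0, 20 - 19) = 1.
Total collected = 0 + 4 + 0 + 1 = 5.

5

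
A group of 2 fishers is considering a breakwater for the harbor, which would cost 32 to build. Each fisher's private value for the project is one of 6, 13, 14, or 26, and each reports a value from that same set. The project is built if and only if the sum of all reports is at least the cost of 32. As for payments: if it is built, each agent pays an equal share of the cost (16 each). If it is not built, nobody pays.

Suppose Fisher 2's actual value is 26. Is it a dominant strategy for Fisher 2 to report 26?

Yes

Check each profile of the others' reports and compare truth against every alternative report.
Others report (6): truth gives 10, best alternative gives 0.
Others report (13): truth gives 10, best alternative gives 0.
Others report (14): truth gives 10, best alternative gives 0.
Others report (26): truth gives 10, best alternative gives 10.
In every case the truthful report is at least as good as any alternative, so it is a dominant strategy.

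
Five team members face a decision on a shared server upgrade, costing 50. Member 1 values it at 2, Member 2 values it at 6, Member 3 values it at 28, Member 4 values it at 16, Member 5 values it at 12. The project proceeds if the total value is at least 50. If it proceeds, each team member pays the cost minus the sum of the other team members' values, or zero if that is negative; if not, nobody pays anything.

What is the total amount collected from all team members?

16

Total value 64 ≥ cost 50, so it is built.
Member 1: others sum to 62; max(0, 50 - 62) = 0.
Member 2: others sum to 58; max(0, 50 - 58) = 0.
Member 3: others sum to 36; max(0, 50 - 36) = 14.
Member 4: others sum to 48; max(0, 50 - 48) = 2.
Member 5: others sum to 52; max(0, 50 - 52) = 0.
Total collected = 0 + 0 + 14 + 2 + 0 = 16.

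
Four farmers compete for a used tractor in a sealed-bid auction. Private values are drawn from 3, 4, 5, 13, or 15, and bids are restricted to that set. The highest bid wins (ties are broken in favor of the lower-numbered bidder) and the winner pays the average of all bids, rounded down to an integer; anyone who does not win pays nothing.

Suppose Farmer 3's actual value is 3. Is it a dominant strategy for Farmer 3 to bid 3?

Check each profile of the others' bids and compare truth against every alternative bid.
Others bid (3, 3, 3): truth gives 0, best alternative gives 0.
Others bid (3, 3, 4): truth gives 0, best alternative gives 0.
Others bid (3, 3, 5): truth gives 0, best alternative gives 0.
Others bid (3, 3, 13): truth gives 0, best alternative gives 0.
Others bid (3, 3, 15): truth gives 0, best alternative gives 0.
Others bid (3, 4, 3): truth gives 0, best alternative gives 0.
(Remaining 119 profiles checked similarly; truth is weakly best in each.)
In every case the truthful bid is at least as good as any alternative, so it is a dominant strategy.

Yes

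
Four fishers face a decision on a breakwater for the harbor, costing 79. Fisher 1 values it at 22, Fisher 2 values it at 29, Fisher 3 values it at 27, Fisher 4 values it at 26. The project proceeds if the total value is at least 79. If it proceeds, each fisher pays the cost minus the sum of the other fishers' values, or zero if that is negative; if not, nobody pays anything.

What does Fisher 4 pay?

1

Total value 104 ≥ cost 79, so the project is built.
The other fishers' values sum to 78.
Cost minus that sum is 79 - 78 = 1.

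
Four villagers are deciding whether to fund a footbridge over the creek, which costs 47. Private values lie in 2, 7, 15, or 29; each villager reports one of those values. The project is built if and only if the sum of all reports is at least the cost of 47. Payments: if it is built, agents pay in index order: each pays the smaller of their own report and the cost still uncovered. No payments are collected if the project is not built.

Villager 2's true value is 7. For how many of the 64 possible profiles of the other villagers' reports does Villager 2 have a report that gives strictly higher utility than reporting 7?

26

Others report (2, 15, 29): truth gives 0; report 2 gives 5 > 0. Violating.
Others report (2, 29, 15): truth gives 0; report 2 gives 5 > 0. Violating.
Others report (2, 29, 29): truth gives 0; report 2 gives 5 > 0. Violating.
Others report (7, 15, 29): truth gives 0; report 2 gives 5 > 0. Violating.
Others report (2, 2, 2): truth gives 0; no alternative beats it.
Others report (2, 2, 7): truth gives 0; no alternative beats it.
(Checking all 64 profiles: 26 have a profitable deviation, 38 do not.)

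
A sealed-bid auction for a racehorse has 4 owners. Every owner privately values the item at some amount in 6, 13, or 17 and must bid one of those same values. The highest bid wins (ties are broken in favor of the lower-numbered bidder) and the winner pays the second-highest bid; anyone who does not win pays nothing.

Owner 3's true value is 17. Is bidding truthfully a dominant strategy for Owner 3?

Check each profile of the others' bids and compare truth against every alternative bid.
Others bid (6, 13, 6): truth gives 4, best alternative gives 0.
Others bid (6, 13, 13): truth gives 4, best alternative gives 0.
Others bid (13, 6, 6): truth gives 4, best alternative gives 0.
Others bid (13, 6, 13): truth gives 4, best alternative gives 0.
Others bid (13, 13, 6): truth gives 4, best alternative gives 0.
Others bid (13, 13, 13): truth gives 4, best alternative gives 0.
(Remaining 21 profiles checked similarly; truth is weakly best in each.)
In every case the truthful bid is at least as good as any alternative, so it is a dominant strategy.

Yes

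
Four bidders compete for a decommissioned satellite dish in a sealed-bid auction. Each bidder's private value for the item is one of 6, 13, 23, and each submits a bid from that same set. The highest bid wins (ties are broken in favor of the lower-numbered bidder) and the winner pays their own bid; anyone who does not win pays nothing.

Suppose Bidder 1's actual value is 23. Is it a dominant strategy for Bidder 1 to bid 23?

Consider the case where Bidder 2 bids 6, Bidder 3 bids 6 and Bidder 4 bids 6.
Truthful bid 23: wins, pays 23, utility 23 - 23 = 0.
Bid 6 instead: wins, pays 6, utility 23 - 6 = 17.
Since 17 > 0, bidding 6 is strictly better here, so truthful bidding is not dominant.

No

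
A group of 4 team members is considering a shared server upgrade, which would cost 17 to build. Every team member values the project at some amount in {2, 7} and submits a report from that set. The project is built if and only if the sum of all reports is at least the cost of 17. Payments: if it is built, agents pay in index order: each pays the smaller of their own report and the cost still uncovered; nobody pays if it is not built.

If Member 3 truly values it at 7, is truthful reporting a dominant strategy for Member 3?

Consider the case where Member 1 reports 2, Member 2 reports 7 and Member 4 reports 7.
Truthful report 7: project built, pays 7, utility 7 - 7 = 0.
Report 2 instead: project built, pays 2, utility 7 - 2 = 5.
Since 5 > 0, reporting 2 is strictly better here, so truthful reporting is not dominant.

No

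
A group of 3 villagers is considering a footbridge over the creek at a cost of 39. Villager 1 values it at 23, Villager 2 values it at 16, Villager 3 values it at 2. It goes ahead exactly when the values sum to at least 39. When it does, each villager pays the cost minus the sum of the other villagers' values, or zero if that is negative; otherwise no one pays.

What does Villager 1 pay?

21

Total value 41 ≥ cost 39, so the project is built.
The other villagers' values sum to 18.
Cost minus that sum is 39 - 18 = 21.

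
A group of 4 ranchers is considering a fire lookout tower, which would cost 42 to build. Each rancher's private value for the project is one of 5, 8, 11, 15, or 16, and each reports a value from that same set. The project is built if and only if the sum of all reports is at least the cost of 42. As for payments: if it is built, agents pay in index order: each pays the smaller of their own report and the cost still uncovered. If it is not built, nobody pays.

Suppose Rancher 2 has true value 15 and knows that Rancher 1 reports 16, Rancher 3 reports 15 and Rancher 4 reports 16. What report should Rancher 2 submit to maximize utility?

Report 5: project built, pays 5, utility 15 - 5 = 10.
Report 8: project built, pays 8, utility 15 - 8 = 7.
Report 11: project built, pays 11, utility 15 - 11 = 4.
Report 15: project built, pays 15, utility 15 - 15 = 0.
Report 16: project built, pays 16, utility 15 - 16 = -1.
The best choice is 5 with utility 10.

5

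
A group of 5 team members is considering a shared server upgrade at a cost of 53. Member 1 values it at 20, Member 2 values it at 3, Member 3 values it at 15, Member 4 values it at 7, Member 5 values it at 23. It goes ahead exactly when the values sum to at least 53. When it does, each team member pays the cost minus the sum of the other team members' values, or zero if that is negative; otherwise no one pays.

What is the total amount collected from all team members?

Total value 68 ≥ cost 53, so it is built.
Member 1: others sum to 48; max(0, 53 - 48) = 5.
Member 2: others sum to 65; max(0, 53 - 65) = 0.
Member 3: others sum to 53; max(0, 53 - 53) = 0.
Member 4: others sum to 61; max(0, 53 - 61) = 0.
Member 5: others sum to 45; max(0, 53 - 45) = 8.
Total collected = 5 + 0 + 0 + 0 + 8 = 13.

13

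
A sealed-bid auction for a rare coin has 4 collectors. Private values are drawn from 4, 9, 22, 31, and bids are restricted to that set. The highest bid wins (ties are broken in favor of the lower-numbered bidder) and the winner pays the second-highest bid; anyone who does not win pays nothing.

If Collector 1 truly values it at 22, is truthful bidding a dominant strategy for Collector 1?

Yes

Check each profile of the others' bids and compare truth against every alternative bid.
Others bid (4, 4, 4): truth gives 18, best alternative gives 18.
Others bid (4, 4, 9): truth gives 13, best alternative gives 13.
Others bid (4, 9, 4): truth gives 13, best alternative gives 13.
Others bid (4, 9, 9): truth gives 13, best alternative gives 13.
Others bid (9, 4, 4): truth gives 13, best alternative gives 13.
Others bid (9, 4, 9): truth gives 13, best alternative gives 13.
(Remaining 58 profiles checked similarly; truth is weakly best in each.)
In every case the truthful bid is at least as good as any alternative, so it is a dominant strategy.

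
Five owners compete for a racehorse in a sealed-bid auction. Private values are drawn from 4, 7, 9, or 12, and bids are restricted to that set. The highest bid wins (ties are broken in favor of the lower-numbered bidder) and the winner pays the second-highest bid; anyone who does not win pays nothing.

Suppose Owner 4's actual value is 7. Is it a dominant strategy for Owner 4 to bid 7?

Check each profile of the others' bids and compare truth against every alternative bid.
Others bid (4, 4, 4, 4): truth gives 3, best alternative gives 3.
Others bid (4, 4, 4, 7): truth gives 0, best alternative gives 0.
Others bid (4, 4, 4, 9): truth gives 0, best alternative gives 0.
Others bid (4, 4, 4, 12): truth gives 0, best alternative gives 0.
Others bid (4, 4, 7, 4): truth gives 0, best alternative gives 0.
Others bid (4, 4, 7, 7): truth gives 0, best alternative gives 0.
(Remaining 250 profiles checked similarly; truth is weakly best in each.)
In every case the truthful bid is at least as good as any alternative, so it is a dominant strategy.

Yes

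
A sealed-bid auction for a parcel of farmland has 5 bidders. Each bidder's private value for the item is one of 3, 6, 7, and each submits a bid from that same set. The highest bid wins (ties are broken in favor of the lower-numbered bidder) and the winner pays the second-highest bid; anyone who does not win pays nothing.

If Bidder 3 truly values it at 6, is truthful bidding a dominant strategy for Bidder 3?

Check each profile of the others' bids and compare truth against every alternative bid.
Others bid (3, 3, 3, 3): truth gives 3, best alternative gives 3.
Others bid (3, 3, 3, 6): truth gives 0, best alternative gives 0.
Others bid (3, 3, 3, 7): truth gives 0, best alternative gives 0.
Others bid (3, 3, 6, 3): truth gives 0, best alternative gives 0.
Others bid (3, 3, 6, 6): truth gives 0, best alternative gives 0.
Others bid (3, 3, 6, 7): truth gives 0, best alternative gives 0.
(Remaining 75 profiles checked similarly; truth is weakly best in each.)
In every case the truthful bid is at least as good as any alternative, so it is a dominant strategy.

Yes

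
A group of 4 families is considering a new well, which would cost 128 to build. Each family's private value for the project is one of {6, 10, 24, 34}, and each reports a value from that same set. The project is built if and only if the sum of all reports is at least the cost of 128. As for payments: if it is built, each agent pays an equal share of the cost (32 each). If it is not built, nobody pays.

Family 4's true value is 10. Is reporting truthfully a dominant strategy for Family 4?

Yes

Check each profile of the others' reports and compare truth against every alternative report.
Others report (6, 6, 6): truth gives 0, best alternative gives 0.
Others report (6, 6, 10): truth gives 0, best alternative gives 0.
Others report (6, 6, 24): truth gives 0, best alternative gives 0.
Others report (6, 6, 34): truth gives 0, best alternative gives 0.
Others report (6, 10, 6): truth gives 0, best alternative gives 0.
Others report (6, 10, 10): truth gives 0, best alternative gives 0.
(Remaining 58 profiles checked similarly; truth is weakly best in each.)
In every case the truthful report is at least as good as any alternative, so it is a dominant strategy.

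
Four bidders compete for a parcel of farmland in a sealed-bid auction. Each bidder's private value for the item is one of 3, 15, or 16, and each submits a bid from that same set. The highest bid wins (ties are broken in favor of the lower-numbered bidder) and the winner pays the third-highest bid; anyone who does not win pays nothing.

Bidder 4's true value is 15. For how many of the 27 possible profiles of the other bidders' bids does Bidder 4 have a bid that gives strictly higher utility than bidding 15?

Others bid (3, 3, 15): truth gives 0; bid 16 gives 12 > 0. Violating.
Others bid (3, 15, 3): truth gives 0; bid 16 gives 12 > 0. Violating.
Others bid (15, 3, 3): truth gives 0; bid 16 gives 12 > 0. Violating.
Others bid (3, 3, 3): truth gives 12; no alternative beats it.
Others bid (3, 3, 16): truth gives 0; no alternative beats it.
(Checking all 27 profiles: 3 have a profitable deviation, 24 do not.)

3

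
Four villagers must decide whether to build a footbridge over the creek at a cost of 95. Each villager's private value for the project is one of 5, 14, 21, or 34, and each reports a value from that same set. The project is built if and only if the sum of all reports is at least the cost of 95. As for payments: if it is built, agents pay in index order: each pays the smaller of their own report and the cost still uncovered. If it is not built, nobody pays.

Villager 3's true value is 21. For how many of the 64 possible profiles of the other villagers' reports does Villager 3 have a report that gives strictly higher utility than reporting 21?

7

Others report (14, 34, 34): truth gives 0; report 14 gives 7 > 0. Violating.
Others report (21, 34, 34): truth gives 0; report 14 gives 7 > 0. Violating.
Others report (34, 14, 34): truth gives 0; report 14 gives 7 > 0. Violating.
Others report (34, 21, 34): truth gives 0; report 14 gives 7 > 0. Violating.
Others report (5, 5, 5): truth gives 0; no alternative beats it.
Others report (5, 5, 14): truth gives 0; no alternative beats it.
(Checking all 64 profiles: 7 have a profitable deviation, 57 do not.)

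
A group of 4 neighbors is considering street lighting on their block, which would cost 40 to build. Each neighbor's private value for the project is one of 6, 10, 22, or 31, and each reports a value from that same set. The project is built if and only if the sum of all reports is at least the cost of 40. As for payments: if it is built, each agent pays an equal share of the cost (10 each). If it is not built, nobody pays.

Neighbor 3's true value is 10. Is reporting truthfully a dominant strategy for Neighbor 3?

Check each profile of the others' reports and compare truth against every alternative report.
Others report (6, 6, 6): truth gives 0, best alternative gives 0.
Others report (6, 6, 10): truth gives 0, best alternative gives 0.
Others report (6, 6, 22): truth gives 0, best alternative gives 0.
Others report (6, 6, 31): truth gives 0, best alternative gives 0.
Others report (6, 10, 6): truth gives 0, best alternative gives 0.
Others report (6, 10, 10): truth gives 0, best alternative gives 0.
(Remaining 58 profiles checked similarly; truth is weakly best in each.)
In every case the truthful report is at least as good as any alternative, so it is a dominant strategy.

Yes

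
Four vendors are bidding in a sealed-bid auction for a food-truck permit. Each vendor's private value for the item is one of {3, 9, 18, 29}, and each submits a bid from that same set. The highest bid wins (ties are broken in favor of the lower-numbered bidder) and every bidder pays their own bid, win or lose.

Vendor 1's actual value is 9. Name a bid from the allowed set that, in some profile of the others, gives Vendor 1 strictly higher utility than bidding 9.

3

Suppose Vendor 2 bids 3, Vendor 3 bids 3 and Vendor 4 bids 3.
Bid 9: wins, pays 9, utility 9 - 9 = 0.
Bid 3: wins, pays 3, utility 9 - 3 = 6.
So bidding 3 beats truth here (6 > 0).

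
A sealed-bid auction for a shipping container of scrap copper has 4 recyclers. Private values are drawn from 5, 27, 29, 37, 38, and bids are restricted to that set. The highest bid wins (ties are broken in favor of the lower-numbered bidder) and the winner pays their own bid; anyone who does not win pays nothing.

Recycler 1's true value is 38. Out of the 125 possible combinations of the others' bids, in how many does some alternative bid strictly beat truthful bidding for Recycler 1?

64

Others bid (5, 5, 5): truth gives 0; bid 5 gives 33 > 0. Violating.
Others bid (5, 5, 27): truth gives 0; bid 27 gives 11 > 0. Violating.
Others bid (5, 5, 29): truth gives 0; bid 29 gives 9 > 0. Violating.
Others bid (5, 5, 37): truth gives 0; bid 37 gives 1 > 0. Violating.
Others bid (5, 5, 38): truth gives 0; no alternative beats it.
Others bid (5, 27, 38): truth gives 0; no alternative beats it.
(Checking all 125 profiles: 64 have a profitable deviation, 61 do not.)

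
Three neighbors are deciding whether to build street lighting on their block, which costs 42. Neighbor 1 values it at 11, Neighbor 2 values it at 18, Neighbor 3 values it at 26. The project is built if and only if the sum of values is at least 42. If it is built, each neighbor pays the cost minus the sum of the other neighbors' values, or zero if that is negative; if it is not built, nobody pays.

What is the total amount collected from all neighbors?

18

Total value 55 ≥ cost 42, so it is built.
Neighbor 1: others sum to 44; max(0, 42 - 44) = 0.
Neighbor 2: others sum to 37; max(0, 42 - 37) = 5.
Neighbor 3: others sum to 29; max(0, 42 - 29) = 13.
Total collected = 0 + 5 + 13 = 18.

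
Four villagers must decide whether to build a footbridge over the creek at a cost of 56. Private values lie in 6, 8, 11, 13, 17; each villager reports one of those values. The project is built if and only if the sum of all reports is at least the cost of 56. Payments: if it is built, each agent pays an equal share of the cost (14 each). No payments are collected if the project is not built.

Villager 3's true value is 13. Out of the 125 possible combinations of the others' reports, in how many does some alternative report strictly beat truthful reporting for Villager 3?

Others report (11, 17, 17): truth gives -1; report 6 gives 0 > -1. Violating.
Others report (13, 13, 17): truth gives -1; report 6 gives 0 > -1. Violating.
Others report (13, 17, 13): truth gives -1; report 6 gives 0 > -1. Violating.
Others report (13, 17, 17): truth gives -1; report 6 gives 0 > -1. Violating.
Others report (6, 6, 6): truth gives 0; no alternative beats it.
Others report (6, 6, 8): truth gives 0; no alternative beats it.
(Checking all 125 profiles: 9 have a profitable deviation, 116 do not.)

9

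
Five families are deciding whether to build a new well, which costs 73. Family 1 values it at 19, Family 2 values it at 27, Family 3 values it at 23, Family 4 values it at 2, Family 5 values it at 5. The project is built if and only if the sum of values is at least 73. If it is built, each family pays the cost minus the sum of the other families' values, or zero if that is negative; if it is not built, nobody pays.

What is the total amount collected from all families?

Total value 76 ≥ cost 73, so it is built.
Family 1: others sum to 57; max(0, 73 - 57) = 16.
Family 2: others sum to 49; max(0, 73 - 49) = 24.
Family 3: others sum to 53; max(0, 73 - 53) = 20.
Family 4: others sum to 74; max(0, 73 - 74) = 0.
Family 5: others sum to 71; max(0, 73 - 71) = 2.
Total collected = 16 + 24 + 20 + 0 + 2 = 62.

62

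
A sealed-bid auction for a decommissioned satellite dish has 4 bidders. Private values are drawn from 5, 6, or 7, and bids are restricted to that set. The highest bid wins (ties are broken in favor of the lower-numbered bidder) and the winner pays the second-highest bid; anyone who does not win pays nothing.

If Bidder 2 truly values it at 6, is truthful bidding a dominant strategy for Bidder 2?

Yes

Check each profile of the others' bids and compare truth against every alternative bid.
Others bid (5, 5, 5): truth gives 1, best alternative gives 1.
Others bid (5, 5, 6): truth gives 0, best alternative gives 0.
Others bid (5, 5, 7): truth gives 0, best alternative gives 0.
Others bid (5, 6, 5): truth gives 0, best alternative gives 0.
Others bid (5, 6, 6): truth gives 0, best alternative gives 0.
Others bid (5, 6, 7): truth gives 0, best alternative gives 0.
(Remaining 21 profiles checked similarly; truth is weakly best in each.)
In every case the truthful bid is at least as good as any alternative, so it is a dominant strategy.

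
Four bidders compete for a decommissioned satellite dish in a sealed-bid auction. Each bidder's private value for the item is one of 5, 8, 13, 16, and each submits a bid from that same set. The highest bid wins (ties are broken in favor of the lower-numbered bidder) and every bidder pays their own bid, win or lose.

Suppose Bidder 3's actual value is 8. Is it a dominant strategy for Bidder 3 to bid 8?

No

Consider the case where Bidder 1 bids 5, Bidder 2 bids 5 and Bidder 4 bids 13.
Truthful bid 8: loses but pays 8, utility -8.
Bid 5 instead: loses but pays 5, utility -5.
Since -5 > -8, bidding 5 is strictly better here, so truthful bidding is not dominant.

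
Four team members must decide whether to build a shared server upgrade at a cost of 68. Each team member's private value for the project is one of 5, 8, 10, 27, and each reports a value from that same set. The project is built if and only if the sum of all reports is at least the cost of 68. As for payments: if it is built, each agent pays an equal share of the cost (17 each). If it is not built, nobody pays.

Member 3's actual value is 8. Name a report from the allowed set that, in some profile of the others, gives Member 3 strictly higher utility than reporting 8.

5

Suppose Member 1 reports 8, Member 2 reports 27 and Member 4 reports 27.
Report 8: project built, pays 17, utility 8 - 17 = -9.
Report 5: project not built, utility 0.
So reporting 5 beats truth here (0 > -9).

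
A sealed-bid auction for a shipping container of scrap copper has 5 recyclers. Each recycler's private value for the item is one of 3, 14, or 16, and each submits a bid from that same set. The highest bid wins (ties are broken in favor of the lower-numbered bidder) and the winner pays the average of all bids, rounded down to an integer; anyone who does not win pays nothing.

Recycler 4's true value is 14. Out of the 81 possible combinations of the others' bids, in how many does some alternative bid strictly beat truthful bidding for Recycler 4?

Others bid (3, 3, 3, 16): truth gives 0; bid 16 gives 6 > 0. Violating.
Others bid (3, 3, 14, 3): truth gives 0; bid 16 gives 7 > 0. Violating.
Others bid (3, 3, 14, 14): truth gives 0; bid 16 gives 4 > 0. Violating.
Others bid (3, 3, 14, 16): truth gives 0; bid 16 gives 4 > 0. Violating.
Others bid (3, 3, 3, 3): truth gives 9; no alternative beats it.
Others bid (3, 3, 3, 14): truth gives 7; no alternative beats it.
(Checking all 81 profiles: 20 have a profitable deviation, 61 do not.)

20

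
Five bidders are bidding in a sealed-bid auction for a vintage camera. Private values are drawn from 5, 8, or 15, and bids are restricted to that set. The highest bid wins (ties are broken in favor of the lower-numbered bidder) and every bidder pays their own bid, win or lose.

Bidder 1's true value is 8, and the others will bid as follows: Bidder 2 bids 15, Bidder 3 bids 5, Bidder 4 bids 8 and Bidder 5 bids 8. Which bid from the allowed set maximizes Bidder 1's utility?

Bid 5: loses but pays 5, utility -5.
Bid 8: loses but pays 8, utility -8.
Bid 15: wins, pays 15, utility 8 - 15 = -7.
The best choice is 5 with utility -5.

5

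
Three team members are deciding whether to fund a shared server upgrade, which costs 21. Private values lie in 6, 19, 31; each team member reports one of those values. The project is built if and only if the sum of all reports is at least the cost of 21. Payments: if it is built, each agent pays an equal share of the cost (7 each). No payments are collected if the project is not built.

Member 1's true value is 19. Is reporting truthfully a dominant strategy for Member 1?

Yes

Check each profile of the others' reports and compare truth against every alternative report.
Others report (6, 6): truth gives 12, best alternative gives 12.
Others report (6, 19): truth gives 12, best alternative gives 12.
Others report (6, 31): truth gives 12, best alternative gives 12.
Others report (19, 6): truth gives 12, best alternative gives 12.
Others report (19, 19): truth gives 12, best alternative gives 12.
Others report (19, 31): truth gives 12, best alternative gives 12.
(Remaining 3 profiles checked similarly; truth is weakly best in each.)
In every case the truthful report is at least as good as any alternative, so it is a dominant strategy.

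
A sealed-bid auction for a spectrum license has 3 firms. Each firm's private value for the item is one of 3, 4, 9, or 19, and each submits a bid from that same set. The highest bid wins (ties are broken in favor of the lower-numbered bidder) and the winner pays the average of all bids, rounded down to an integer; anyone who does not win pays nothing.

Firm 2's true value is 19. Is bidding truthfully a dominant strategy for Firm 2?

Consider the case where Firm 1 bids 3 and Firm 3 bids 3.
Truthful bid 19: wins, pays 8, utility 19 - 8 = 11.
Bid 4 instead: wins, pays 3, utility 19 - 3 = 16.
Since 16 > 11, bidding 4 is strictly better here, so truthful bidding is not dominant.

No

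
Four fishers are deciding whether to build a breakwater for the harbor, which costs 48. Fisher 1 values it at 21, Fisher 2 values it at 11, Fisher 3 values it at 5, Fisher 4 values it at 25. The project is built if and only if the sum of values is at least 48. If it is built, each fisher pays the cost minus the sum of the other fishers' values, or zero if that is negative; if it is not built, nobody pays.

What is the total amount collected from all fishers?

Total value 62 ≥ cost 48, so it is built.
Fisher 1: others sum to 41; max(0, 48 - 41) = 7.
Fisher 2: others sum to 51; max(0, 48 - 51) = 0.
Fisher 3: others sum to 57; max(0, 48 - 57) = 0.
Fisher 4: others sum to 37; max(0, 48 - 37) = 11.
Total collected = 7 + 0 + 0 + 11 = 18.

18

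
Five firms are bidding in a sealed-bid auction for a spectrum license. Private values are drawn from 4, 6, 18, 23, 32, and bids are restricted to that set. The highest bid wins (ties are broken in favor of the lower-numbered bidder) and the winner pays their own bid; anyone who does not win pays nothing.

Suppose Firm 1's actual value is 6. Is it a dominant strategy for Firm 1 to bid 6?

Consider the case where Firm 2 bids 4, Firm 3 bids 4, Firm 4 bids 4 and Firm 5 bids 4.
Truthful bid 6: wins, pays 6, utility 6 - 6 = 0.
Bid 4 instead: wins, pays 4, utility 6 - 4 = 2.
Since 2 > 0, bidding 4 is strictly better here, so truthful bidding is not dominant.

No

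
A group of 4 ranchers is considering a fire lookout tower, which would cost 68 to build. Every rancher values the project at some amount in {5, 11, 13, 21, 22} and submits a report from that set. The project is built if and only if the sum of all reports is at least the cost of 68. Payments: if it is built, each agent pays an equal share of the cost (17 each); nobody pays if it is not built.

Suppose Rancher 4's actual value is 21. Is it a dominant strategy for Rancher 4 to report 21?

Consider the case where Rancher 1 reports 11, Rancher 2 reports 13 and Rancher 3 reports 22.
Truthful report 21: project not built, utility 0.
Report 22 instead: project built, pays 17, utility 21 - 17 = 4.
Since 4 > 0, reporting 22 is strictly better here, so truthful reporting is not dominant.

No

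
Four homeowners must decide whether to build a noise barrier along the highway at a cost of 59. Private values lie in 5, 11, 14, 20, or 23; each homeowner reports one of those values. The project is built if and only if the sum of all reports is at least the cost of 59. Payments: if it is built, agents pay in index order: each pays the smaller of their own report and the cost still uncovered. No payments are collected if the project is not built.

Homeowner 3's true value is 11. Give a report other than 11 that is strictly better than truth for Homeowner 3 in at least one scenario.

5

Suppose Homeowner 1 reports 11, Homeowner 2 reports 20 and Homeowner 4 reports 23.
Report 11: project built, pays 11, utility 11 - 11 = 0.
Report 5: project built, pays 5, utility 11 - 5 = 6.
So reporting 5 beats truth here (6 > 0).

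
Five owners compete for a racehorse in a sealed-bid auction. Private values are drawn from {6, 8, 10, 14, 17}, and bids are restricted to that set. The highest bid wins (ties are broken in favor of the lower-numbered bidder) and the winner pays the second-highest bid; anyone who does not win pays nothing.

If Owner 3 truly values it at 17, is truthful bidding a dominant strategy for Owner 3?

Yes

Check each profile of the others' bids and compare truth against every alternative bid.
Others bid (6, 14, 6, 6): truth gives 3, best alternative gives 0.
Others bid (6, 14, 6, 8): truth gives 3, best alternative gives 0.
Others bid (6, 14, 6, 10): truth gives 3, best alternative gives 0.
Others bid (6, 14, 6, 14): truth gives 3, best alternative gives 0.
Others bid (6, 14, 8, 6): truth gives 3, best alternative gives 0.
Others bid (6, 14, 8, 8): truth gives 3, best alternative gives 0.
(Remaining 619 profiles checked similarly; truth is weakly best in each.)
In every case the truthful bid is at least as good as any alternative, so it is a dominant strategy.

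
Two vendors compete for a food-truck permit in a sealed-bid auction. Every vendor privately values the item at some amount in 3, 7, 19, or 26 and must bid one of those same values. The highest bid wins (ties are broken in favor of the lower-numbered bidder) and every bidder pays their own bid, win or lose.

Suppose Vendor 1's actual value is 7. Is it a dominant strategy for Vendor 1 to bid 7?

No

Consider the case where Vendor 2 bids 3.
Truthful bid 7: wins, pays 7, utility 7 - 7 = 0.
Bid 3 instead: wins, pays 3, utility 7 - 3 = 4.
Since 4 > 0, bidding 3 is strictly better here, so truthful bidding is not dominant.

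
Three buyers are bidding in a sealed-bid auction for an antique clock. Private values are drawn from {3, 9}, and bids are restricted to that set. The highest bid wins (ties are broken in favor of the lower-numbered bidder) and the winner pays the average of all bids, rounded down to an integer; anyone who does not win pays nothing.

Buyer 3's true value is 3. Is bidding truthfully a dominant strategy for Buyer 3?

Yes

Check each profile of the others' bids and compare truth against every alternative bid.
Others bid (3, 3): truth gives 0, best alternative gives -2.
Others bid (3, 9): truth gives 0, best alternative gives 0.
Others bid (9, 3): truth gives 0, best alternative gives 0.
Others bid (9, 9): truth gives 0, best alternative gives 0.
In every case the truthful bid is at least as good as any alternative, so it is a dominant strategy.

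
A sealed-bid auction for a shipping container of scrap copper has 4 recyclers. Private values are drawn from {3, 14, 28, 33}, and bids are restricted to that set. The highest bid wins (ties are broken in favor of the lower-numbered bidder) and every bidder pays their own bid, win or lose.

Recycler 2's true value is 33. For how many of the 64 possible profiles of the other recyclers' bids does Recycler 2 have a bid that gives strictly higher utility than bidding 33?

34

Others bid (3, 3, 3): truth gives 0; bid 14 gives 19 > 0. Violating.
Others bid (3, 3, 14): truth gives 0; bid 14 gives 19 > 0. Violating.
Others bid (3, 3, 28): truth gives 0; bid 28 gives 5 > 0. Violating.
Others bid (3, 14, 3): truth gives 0; bid 14 gives 19 > 0. Violating.
Others bid (3, 3, 33): truth gives 0; no alternative beats it.
Others bid (3, 14, 33): truth gives 0; no alternative beats it.
(Checking all 64 profiles: 34 have a profitable deviation, 30 do not.)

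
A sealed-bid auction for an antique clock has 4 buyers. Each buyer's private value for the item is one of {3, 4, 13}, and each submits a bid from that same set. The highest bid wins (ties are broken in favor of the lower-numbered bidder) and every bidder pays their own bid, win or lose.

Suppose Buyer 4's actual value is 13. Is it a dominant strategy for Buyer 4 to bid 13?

No

Consider the case where Buyer 1 bids 3, Buyer 2 bids 3 and Buyer 3 bids 3.
Truthful bid 13: wins, pays 13, utility 13 - 13 = 0.
Bid 4 instead: wins, pays 4, utility 13 - 4 = 9.
Since 9 > 0, bidding 4 is strictly better here, so truthful bidding is not dominant.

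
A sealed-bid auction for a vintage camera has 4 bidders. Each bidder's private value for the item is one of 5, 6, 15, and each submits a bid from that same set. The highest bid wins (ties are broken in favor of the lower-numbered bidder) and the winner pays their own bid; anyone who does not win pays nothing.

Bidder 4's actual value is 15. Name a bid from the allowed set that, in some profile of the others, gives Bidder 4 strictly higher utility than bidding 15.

6

Suppose Bidder 1 bids 5, Bidder 2 bids 5 and Bidder 3 bids 5.
Bid 15: wins, pays 15, utility 15 - 15 = 0.
Bid 6: wins, pays 6, utility 15 - 6 = 9.
So bidding 6 beats truth here (9 > 0).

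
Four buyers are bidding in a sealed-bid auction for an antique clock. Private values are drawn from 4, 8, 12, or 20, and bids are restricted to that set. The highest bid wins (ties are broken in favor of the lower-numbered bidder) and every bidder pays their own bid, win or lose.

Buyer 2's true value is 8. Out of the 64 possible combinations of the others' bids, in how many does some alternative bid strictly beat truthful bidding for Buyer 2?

60

Others bid (4, 4, 12): truth gives -8; bid 4 gives -4 > -8. Violating.
Others bid (4, 4, 20): truth gives -8; bid 4 gives -4 > -8. Violating.
Others bid (4, 8, 12): truth gives -8; bid 4 gives -4 > -8. Violating.
Others bid (4, 8, 20): truth gives -8; bid 4 gives -4 > -8. Violating.
Others bid (4, 4, 4): truth gives 0; no alternative beats it.
Others bid (4, 4, 8): truth gives 0; no alternative beats it.
(Checking all 64 profiles: 60 have a profitable deviation, 4 do not.)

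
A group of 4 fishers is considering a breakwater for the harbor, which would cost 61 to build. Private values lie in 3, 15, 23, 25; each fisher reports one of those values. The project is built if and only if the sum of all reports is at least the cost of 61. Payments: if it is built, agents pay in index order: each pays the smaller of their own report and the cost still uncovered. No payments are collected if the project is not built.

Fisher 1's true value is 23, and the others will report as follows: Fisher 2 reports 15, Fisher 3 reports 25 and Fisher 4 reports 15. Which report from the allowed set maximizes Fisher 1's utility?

15

Report 3: project not built, utility 0.
Report 15: project built, pays 15, utility 23 - 15 = 8.
Report 23: project built, pays 23, utility 23 - 23 = 0.
Report 25: project built, pays 25, utility 23 - 25 = -2.
The best choice is 15 with utility 8.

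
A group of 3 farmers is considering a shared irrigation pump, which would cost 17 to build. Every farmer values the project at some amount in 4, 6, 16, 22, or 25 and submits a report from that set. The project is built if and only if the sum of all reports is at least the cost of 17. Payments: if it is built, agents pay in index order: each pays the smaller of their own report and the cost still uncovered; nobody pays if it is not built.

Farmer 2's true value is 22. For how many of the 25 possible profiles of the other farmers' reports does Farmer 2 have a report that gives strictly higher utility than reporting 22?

7

Others report (4, 16): truth gives 9; report 4 gives 18 > 9. Violating.
Others report (4, 22): truth gives 9; report 4 gives 18 > 9. Violating.
Others report (4, 25): truth gives 9; report 4 gives 18 > 9. Violating.
Others report (6, 6): truth gives 11; report 6 gives 16 > 11. Violating.
Others report (4, 4): truth gives 9; no alternative beats it.
Others report (4, 6): truth gives 9; no alternative beats it.
(Checking all 25 profiles: 7 have a profitable deviation, 18 do not.)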